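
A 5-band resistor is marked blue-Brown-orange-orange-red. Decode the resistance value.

Blue → 6 (first significant figure)
Brown → 1 (second significant figure)
Orange → 3 (third significant figure)
Orange → ×10^3 multiplier
613 × 1000 = 613000 Ω

613000 Ω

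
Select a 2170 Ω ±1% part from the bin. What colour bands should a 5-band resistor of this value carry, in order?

red, brown, violet, brown, brown

2170 Ω = 217 × 10^1.
2 → red
1 → brown
7 → violet
Multiplier 10^1 → brown.
±1% tolerance → brown.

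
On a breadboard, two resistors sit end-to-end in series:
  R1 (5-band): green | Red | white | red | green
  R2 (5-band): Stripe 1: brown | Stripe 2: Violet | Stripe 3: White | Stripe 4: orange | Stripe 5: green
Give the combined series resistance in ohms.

R1: green, red, white → 529; red ×10^2 → 52900 Ω.
R2: brown, violet, white → 179; orange ×10^3 → 179000 Ω.
Series: 52900 + 179000 = 231900 Ω.

231900 Ω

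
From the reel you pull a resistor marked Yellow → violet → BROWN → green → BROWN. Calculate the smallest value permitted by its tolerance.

Yellow → 4 (first significant figure)
Violet → 7 (second significant figure)
Brown → 1 (third significant figure)
Green → ×10^5 multiplier
Brown → ±1% tolerance
471 × 100000 = 47100000 Ω
Smallest = 47100000 × (1 − 1/100) = 46629000 Ω.

46629000 Ω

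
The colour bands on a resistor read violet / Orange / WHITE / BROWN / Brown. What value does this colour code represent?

Violet → 7 (first significant figure)
Orange → 3 (second significant figure)
White → 9 (third significant figure)
Brown → ×10 multiplier
739 × 10 = 7390 Ω

7390 Ω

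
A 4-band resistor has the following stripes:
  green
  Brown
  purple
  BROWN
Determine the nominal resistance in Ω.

510000000 Ω

Green → 5 (first significant figure)
Brown → 1 (second significant figure)
Violet → ×10^7 multiplier
51 × 10000000 = 510000000 Ω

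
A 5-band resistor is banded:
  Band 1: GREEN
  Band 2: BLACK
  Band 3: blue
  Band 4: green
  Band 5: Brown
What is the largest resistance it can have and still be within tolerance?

Green → 5 (first significant figure)
Black → 0 (second significant figure)
Blue → 6 (third significant figure)
Green → ×10^5 multiplier
Brown → ±1% tolerance
506 × 100000 = 50600000 Ω
Largest = 50600000 × (1 + 1/100) = 51106000 Ω.

51106000 Ω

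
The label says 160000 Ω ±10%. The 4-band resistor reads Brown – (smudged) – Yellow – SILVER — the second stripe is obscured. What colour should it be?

160000 Ω = 16 × 10^4.
The second band gives digit 6 of the significand, and 6 is blue.

blue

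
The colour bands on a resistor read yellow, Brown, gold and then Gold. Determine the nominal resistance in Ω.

Yellow → 4 (first significant figure)
Brown → 1 (second significant figure)
Gold → ×0.1 multiplier
41 × 0.1 = 4.1 Ω

4.1 Ω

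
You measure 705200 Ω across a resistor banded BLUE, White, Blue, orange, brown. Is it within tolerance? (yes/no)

Blue → 6 (first significant figure)
White → 9 (second significant figure)
Blue → 6 (third significant figure)
Orange → ×10^3 multiplier
Brown → ±1% tolerance
696 × 1000 = 696000 Ω
Allowed range: 689040 Ω to 702960 Ω.
705200 Ω lies outside that range.

no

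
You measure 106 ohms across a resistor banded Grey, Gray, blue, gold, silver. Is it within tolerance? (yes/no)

Grey → 8 (first significant figure)
Grey → 8 (second significant figure)
Blue → 6 (third significant figure)
Gold → ×0.1 multiplier
Silver → ±10% tolerance
886 × 0.1 = 88.6 Ω
Allowed range: 79.74 Ω to 97.46 Ω.
106 ohms lies outside that range.

no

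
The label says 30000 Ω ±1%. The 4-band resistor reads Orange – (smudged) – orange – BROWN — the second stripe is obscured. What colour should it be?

black

30000 Ω = 30 × 10^3.
The second band gives digit 0 of the significand, and 0 is black.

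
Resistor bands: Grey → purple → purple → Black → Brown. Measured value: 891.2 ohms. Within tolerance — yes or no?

no

Grey → 8 (first significant figure)
Violet → 7 (second significant figure)
Violet → 7 (third significant figure)
Black → ×1 multiplier
Brown → ±1% tolerance
877 × 1 = 877 Ω
Allowed range: 868.23 Ω to 885.77 Ω.
891.2 ohms lies outside that range.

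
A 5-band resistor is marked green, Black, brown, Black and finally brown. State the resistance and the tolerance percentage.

501 Ω ±1%

Green → 5 (first significant figure)
Black → 0 (second significant figure)
Brown → 1 (third significant figure)
Black → ×1 multiplier
Brown → ±1% tolerance
501 × 1 = 501 Ω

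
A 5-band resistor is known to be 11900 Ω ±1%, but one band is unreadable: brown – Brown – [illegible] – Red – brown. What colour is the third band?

white

11900 Ω = 119 × 10^2.
The third band gives digit 9 of the significand, and 9 is white.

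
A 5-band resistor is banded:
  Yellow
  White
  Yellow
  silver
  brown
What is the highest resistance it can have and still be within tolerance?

Yellow → 4 (first significant figure)
White → 9 (second significant figure)
Yellow → 4 (third significant figure)
Silver → ×0.01 multiplier
Brown → ±1% tolerance
494 × 0.01 = 4.94 Ω
Highest = 4.94 × (1 + 1/100) = 4.9894 Ω.

4.9894 Ω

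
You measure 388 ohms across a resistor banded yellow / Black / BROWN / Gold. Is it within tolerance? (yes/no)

Yellow → 4 (first significant figure)
Black → 0 (second significant figure)
Brown → ×10 multiplier
Gold → ±5% tolerance
40 × 10 = 400 Ω
Allowed range: 380 Ω to 420 Ω.
388 ohms lies inside that range.

yes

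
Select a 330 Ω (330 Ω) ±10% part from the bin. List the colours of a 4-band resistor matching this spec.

330 Ω = 33 × 10^1.
3 → orange
3 → orange
Multiplier 10^1 → brown.
±10% tolerance → silver.

orange, orange, brown, silver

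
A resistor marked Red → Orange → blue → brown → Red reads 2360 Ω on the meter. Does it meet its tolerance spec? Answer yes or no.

yes

Red → 2 (first significant figure)
Orange → 3 (second significant figure)
Blue → 6 (third significant figure)
Brown → ×10 multiplier
Red → ±2% tolerance
236 × 10 = 2360 Ω
Allowed range: 2312.8 Ω to 2407.2 Ω.
2360 Ω lies inside that range.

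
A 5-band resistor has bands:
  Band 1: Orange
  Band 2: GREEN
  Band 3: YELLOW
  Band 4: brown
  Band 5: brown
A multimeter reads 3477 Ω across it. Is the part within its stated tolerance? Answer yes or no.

no

Orange → 3 (first significant figure)
Green → 5 (second significant figure)
Yellow → 4 (third significant figure)
Brown → ×10 multiplier
Brown → ±1% tolerance
354 × 10 = 3540 Ω
Allowed range: 3504.6 Ω to 3575.4 Ω.
3477 Ω lies outside that range.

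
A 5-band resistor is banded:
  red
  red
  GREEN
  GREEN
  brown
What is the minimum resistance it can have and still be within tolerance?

22275000 Ω

Red → 2 (first significant figure)
Red → 2 (second significant figure)
Green → 5 (third significant figure)
Green → ×10^5 multiplier
Brown → ±1% tolerance
225 × 100000 = 22500000 Ω
Minimum = 22500000 × (1 − 1/100) = 22275000 Ω.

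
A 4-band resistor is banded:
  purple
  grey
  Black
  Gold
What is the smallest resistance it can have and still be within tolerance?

74.1 Ω

Violet → 7 (first significant figure)
Grey → 8 (second significant figure)
Black → ×1 multiplier
Gold → ±5% tolerance
78 × 1 = 78 Ω
Smallest = 78 × (1 − 5/100) = 74.1 Ω.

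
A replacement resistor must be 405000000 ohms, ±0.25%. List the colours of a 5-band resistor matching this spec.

yellow, black, green, blue, blue

405000000 Ω = 405 × 10^6.
4 → yellow
0 → black
5 → green
Multiplier 10^6 → blue.
±0.25% tolerance → blue.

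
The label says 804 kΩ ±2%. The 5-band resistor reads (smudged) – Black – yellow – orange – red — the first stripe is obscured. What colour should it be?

804000 Ω = 804 × 10^3.
The first band gives digit 8 of the significand, and 8 is grey.

grey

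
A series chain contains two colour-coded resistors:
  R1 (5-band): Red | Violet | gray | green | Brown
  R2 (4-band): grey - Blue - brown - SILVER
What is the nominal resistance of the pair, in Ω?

27800860 Ω

R1: red, violet, grey → 278; green ×10^5 → 27800000 Ω.
R2: grey, blue → 86; brown ×10 → 860 Ω.
Series: 27800000 + 860 = 27800860 Ω.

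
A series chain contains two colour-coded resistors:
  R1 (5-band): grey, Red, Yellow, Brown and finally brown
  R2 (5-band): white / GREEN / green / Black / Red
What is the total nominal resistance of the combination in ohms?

9195 Ω

R1: grey, red, yellow → 824; brown ×10 → 8240 Ω.
R2: white, green, green → 955; black ×1 → 955 Ω.
Series: 8240 + 955 = 9195 Ω.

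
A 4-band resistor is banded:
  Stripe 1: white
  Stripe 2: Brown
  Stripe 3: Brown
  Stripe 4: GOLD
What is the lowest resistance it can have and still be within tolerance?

White → 9 (first significant figure)
Brown → 1 (second significant figure)
Brown → ×10 multiplier
Gold → ±5% tolerance
91 × 10 = 910 Ω
Lowest = 910 × (1 − 5/100) = 864.5 Ω.

864.5 Ω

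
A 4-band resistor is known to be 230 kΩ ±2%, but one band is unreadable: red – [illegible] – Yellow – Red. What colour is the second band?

orange

230000 Ω = 23 × 10^4.
The second band gives digit 3 of the significand, and 3 is orange.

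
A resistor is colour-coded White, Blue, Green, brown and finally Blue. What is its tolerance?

±0.25%

The last band, blue, is the tolerance band.
Blue corresponds to ±0.25%.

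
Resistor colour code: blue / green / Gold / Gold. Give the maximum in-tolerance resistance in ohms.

6.825 Ω

Blue → 6 (first significant figure)
Green → 5 (second significant figure)
Gold → ×0.1 multiplier
Gold → ±5% tolerance
65 × 0.1 = 6.5 Ω
Maximum = 6.5 × (1 + 5/100) = 6.825 Ω.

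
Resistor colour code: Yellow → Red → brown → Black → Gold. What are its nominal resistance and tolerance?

Yellow → 4 (first significant figure)
Red → 2 (second significant figure)
Brown → 1 (third significant figure)
Black → ×1 multiplier
Gold → ±5% tolerance
421 × 1 = 421 Ω

421 Ω ±5%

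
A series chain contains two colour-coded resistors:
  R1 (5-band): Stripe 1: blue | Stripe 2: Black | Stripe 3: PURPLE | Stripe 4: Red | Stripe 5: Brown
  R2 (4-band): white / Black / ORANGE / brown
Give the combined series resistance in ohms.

R1: blue, black, violet → 607; red ×10^2 → 60700 Ω.
R2: white, black → 90; orange ×10^3 → 90000 Ω.
Series: 60700 + 90000 = 150700 Ω.

150700 Ω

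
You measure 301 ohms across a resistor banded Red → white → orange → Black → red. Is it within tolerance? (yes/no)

no

Red → 2 (first significant figure)
White → 9 (second significant figure)
Orange → 3 (third significant figure)
Black → ×1 multiplier
Red → ±2% tolerance
293 × 1 = 293 Ω
Allowed range: 287.14 Ω to 298.86 Ω.
301 ohms lies outside that range.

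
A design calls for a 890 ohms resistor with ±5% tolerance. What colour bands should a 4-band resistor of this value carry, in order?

grey, white, brown, gold

890 Ω = 89 × 10^1.
8 → grey
9 → white
Multiplier 10^1 → brown.
±5% tolerance → gold.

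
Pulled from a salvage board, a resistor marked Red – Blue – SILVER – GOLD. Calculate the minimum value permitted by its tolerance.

Red → 2 (first significant figure)
Blue → 6 (second significant figure)
Silver → ×0.01 multiplier
Gold → ±5% tolerance
26 × 0.01 = 0.26 Ω
Minimum = 0.26 × (1 − 5/100) = 0.247 Ω.

0.247 Ω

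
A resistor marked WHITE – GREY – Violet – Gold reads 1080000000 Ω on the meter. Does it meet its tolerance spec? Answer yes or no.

no

White → 9 (first significant figure)
Grey → 8 (second significant figure)
Violet → ×10^7 multiplier
Gold → ±5% tolerance
98 × 10000000 = 980000000 Ω
Allowed range: 931000000 Ω to 1029000000 Ω.
1080000000 Ω lies outside that range.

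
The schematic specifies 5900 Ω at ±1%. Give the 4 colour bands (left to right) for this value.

green, white, red, brown

5900 Ω = 59 × 10^2.
5 → green
9 → white
Multiplier 10^2 → red.
±1% tolerance → brown.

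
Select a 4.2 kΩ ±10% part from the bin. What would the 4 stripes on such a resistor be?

4200 Ω = 42 × 10^2.
4 → yellow
2 → red
Multiplier 10^2 → red.
±10% tolerance → silver.

yellow, red, red, silver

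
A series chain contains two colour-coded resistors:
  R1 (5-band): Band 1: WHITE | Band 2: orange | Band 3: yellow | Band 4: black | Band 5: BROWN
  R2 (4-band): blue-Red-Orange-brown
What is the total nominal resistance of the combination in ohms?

R1: white, orange, yellow → 934; black ×1 → 934 Ω.
R2: blue, red → 62; orange ×10^3 → 62000 Ω.
Series: 934 + 62000 = 62934 Ω.

62934 Ω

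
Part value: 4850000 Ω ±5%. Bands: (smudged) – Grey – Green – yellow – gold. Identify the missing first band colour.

4850000 Ω = 485 × 10^4.
The first band gives digit 4 of the significand, and 4 is yellow.

yellow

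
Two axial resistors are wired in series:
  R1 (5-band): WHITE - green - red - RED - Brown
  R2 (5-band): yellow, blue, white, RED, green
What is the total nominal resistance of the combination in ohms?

142100 Ω

R1: white, green, red → 952; red ×10^2 → 95200 Ω.
R2: yellow, blue, white → 469; red ×10^2 → 46900 Ω.
Series: 95200 + 46900 = 142100 Ω.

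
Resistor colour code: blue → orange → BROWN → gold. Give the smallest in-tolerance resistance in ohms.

Blue → 6 (first significant figure)
Orange → 3 (second significant figure)
Brown → ×10 multiplier
Gold → ±5% tolerance
63 × 10 = 630 Ω
Smallest = 630 × (1 − 5/100) = 598.5 Ω.

598.5 Ω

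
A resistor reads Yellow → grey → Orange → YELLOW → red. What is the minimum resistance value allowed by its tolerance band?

Yellow → 4 (first significant figure)
Grey → 8 (second significant figure)
Orange → 3 (third significant figure)
Yellow → ×10^4 multiplier
Red → ±2% tolerance
483 × 10000 = 4830000 Ω
Minimum = 4830000 × (1 − 2/100) = 4733400 Ω.

4733400 Ω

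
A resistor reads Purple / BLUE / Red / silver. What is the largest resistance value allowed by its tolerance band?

8360 Ω

Violet → 7 (first significant figure)
Blue → 6 (second significant figure)
Red → ×10^2 multiplier
Silver → ±10% tolerance
76 × 100 = 7600 Ω
Largest = 7600 × (1 + 10/100) = 8360 Ω.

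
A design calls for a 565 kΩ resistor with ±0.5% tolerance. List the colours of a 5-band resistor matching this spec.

565000 Ω = 565 × 10^3.
5 → green
6 → blue
5 → green
Multiplier 10^3 → orange.
±0.5% tolerance → green.

green, blue, green, orange, green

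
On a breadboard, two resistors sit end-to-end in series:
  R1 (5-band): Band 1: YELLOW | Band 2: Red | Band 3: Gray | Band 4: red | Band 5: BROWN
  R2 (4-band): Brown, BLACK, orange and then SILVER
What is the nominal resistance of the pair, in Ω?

52800 Ω

R1: yellow, red, grey → 428; red ×10^2 → 42800 Ω.
R2: brown, black → 10; orange ×10^3 → 10000 Ω.
Series: 42800 + 10000 = 52800 Ω.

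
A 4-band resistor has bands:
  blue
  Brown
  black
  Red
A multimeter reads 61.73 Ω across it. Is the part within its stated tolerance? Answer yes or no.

yes

Blue → 6 (first significant figure)
Brown → 1 (second significant figure)
Black → ×1 multiplier
Red → ±2% tolerance
61 × 1 = 61 Ω
Allowed range: 59.78 Ω to 62.22 Ω.
61.73 Ω lies inside that range.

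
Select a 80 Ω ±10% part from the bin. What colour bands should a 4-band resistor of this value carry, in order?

grey, black, black, silver

80 Ω = 80 × 10^0.
8 → grey
0 → black
Multiplier 10^0 → black.
±10% tolerance → silver.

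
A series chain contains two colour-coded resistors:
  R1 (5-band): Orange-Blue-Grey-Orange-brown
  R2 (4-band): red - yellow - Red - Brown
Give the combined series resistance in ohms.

R1: orange, blue, grey → 368; orange ×10^3 → 368000 Ω.
R2: red, yellow → 24; red ×10^2 → 2400 Ω.
Series: 368000 + 2400 = 370400 Ω.

370400 Ω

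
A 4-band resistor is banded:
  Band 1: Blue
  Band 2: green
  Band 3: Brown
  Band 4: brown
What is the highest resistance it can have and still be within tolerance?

656.5 Ω

Blue → 6 (first significant figure)
Green → 5 (second significant figure)
Brown → ×10 multiplier
Brown → ±1% tolerance
65 × 10 = 650 Ω
Highest = 650 × (1 + 1/100) = 656.5 Ω.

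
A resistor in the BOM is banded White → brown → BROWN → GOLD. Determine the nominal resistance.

910 Ω

White → 9 (first significant figure)
Brown → 1 (second significant figure)
Brown → ×10 multiplier
91 × 10 = 910 Ω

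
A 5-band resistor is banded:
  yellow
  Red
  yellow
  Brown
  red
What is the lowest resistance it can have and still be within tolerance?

4155.2 Ω

Yellow → 4 (first significant figure)
Red → 2 (second significant figure)
Yellow → 4 (third significant figure)
Brown → ×10 multiplier
Red → ±2% tolerance
424 × 10 = 4240 Ω
Lowest = 4240 × (1 − 2/100) = 4155.2 Ω.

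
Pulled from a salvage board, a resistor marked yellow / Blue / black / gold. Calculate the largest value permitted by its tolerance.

48.3 Ω

Yellow → 4 (first significant figure)
Blue → 6 (second significant figure)
Black → ×1 multiplier
Gold → ±5% tolerance
46 × 1 = 46 Ω
Largest = 46 × (1 + 5/100) = 48.3 Ω.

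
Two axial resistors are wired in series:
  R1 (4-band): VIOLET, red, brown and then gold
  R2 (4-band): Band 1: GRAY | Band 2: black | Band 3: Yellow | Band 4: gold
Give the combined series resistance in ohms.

R1: violet, red → 72; brown ×10 → 720 Ω.
R2: grey, black → 80; yellow ×10^4 → 800000 Ω.
Series: 720 + 800000 = 800720 Ω.

800720 Ω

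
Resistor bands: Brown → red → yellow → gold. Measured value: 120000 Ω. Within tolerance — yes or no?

yes

Brown → 1 (first significant figure)
Red → 2 (second significant figure)
Yellow → ×10^4 multiplier
Gold → ±5% tolerance
12 × 10000 = 120000 Ω
Allowed range: 114000 Ω to 126000 Ω.
120000 Ω lies inside that range.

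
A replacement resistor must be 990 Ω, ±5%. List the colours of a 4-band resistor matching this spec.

white, white, brown, gold

990 Ω = 99 × 10^1.
9 → white
9 → white
Multiplier 10^1 → brown.
±5% tolerance → gold.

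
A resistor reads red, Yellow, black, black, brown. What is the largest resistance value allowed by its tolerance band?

Red → 2 (first significant figure)
Yellow → 4 (second significant figure)
Black → 0 (third significant figure)
Black → ×1 multiplier
Brown → ±1% tolerance
240 × 1 = 240 Ω
Largest = 240 × (1 + 1/100) = 242.4 Ω.

242.4 Ω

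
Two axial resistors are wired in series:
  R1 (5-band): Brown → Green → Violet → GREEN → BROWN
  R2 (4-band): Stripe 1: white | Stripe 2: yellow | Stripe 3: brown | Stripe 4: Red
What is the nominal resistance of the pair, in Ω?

15700940 Ω

R1: brown, green, violet → 157; green ×10^5 → 15700000 Ω.
R2: white, yellow → 94; brown ×10 → 940 Ω.
Series: 15700000 + 940 = 15700940 Ω.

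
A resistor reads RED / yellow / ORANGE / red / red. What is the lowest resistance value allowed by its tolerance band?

23814 Ω

Red → 2 (first significant figure)
Yellow → 4 (second significant figure)
Orange → 3 (third significant figure)
Red → ×10^2 multiplier
Red → ±2% tolerance
243 × 100 = 24300 Ω
Lowest = 24300 × (1 − 2/100) = 23814 Ω.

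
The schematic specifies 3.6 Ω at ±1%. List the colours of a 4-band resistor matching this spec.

orange, blue, gold, brown

3.6 Ω = 36 × 10^-1.
3 → orange
6 → blue
Multiplier 10^-1 → gold.
±1% tolerance → brown.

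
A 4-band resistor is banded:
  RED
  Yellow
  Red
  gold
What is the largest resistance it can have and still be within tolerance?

2520 Ω

Red → 2 (first significant figure)
Yellow → 4 (second significant figure)
Red → ×10^2 multiplier
Gold → ±5% tolerance
24 × 100 = 2400 Ω
Largest = 2400 × (1 + 5/100) = 2520 Ω.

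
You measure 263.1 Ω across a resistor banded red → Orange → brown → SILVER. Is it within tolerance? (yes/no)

Red → 2 (first significant figure)
Orange → 3 (second significant figure)
Brown → ×10 multiplier
Silver → ±10% tolerance
23 × 10 = 230 Ω
Allowed range: 207 Ω to 253 Ω.
263.1 Ω lies outside that range.

no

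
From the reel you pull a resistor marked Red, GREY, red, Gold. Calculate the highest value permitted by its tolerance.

Red → 2 (first significant figure)
Grey → 8 (second significant figure)
Red → ×10^2 multiplier
Gold → ±5% tolerance
28 × 100 = 2800 Ω
Highest = 2800 × (1 + 5/100) = 2940 Ω.

2940 Ω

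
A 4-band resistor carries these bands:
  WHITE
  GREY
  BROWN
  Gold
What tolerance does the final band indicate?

The last band, gold, is the tolerance band.
Gold corresponds to ±5%.

±5%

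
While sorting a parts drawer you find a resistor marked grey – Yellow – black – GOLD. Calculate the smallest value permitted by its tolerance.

79.8 Ω

Grey → 8 (first significant figure)
Yellow → 4 (second significant figure)
Black → ×1 multiplier
Gold → ±5% tolerance
84 × 1 = 84 Ω
Smallest = 84 × (1 − 5/100) = 79.8 Ω.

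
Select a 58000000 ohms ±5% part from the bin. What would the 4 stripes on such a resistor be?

green, grey, blue, gold

58000000 Ω = 58 × 10^6.
5 → green
8 → grey
Multiplier 10^6 → blue.
±5% tolerance → gold.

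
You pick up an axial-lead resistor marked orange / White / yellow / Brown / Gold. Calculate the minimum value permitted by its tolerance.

3743 Ω

Orange → 3 (first significant figure)
White → 9 (second significant figure)
Yellow → 4 (third significant figure)
Brown → ×10 multiplier
Gold → ±5% tolerance
394 × 10 = 3940 Ω
Minimum = 3940 × (1 − 5/100) = 3743 Ω.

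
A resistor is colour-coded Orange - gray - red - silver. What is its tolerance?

The last band, silver, is the tolerance band.
Silver corresponds to ±10%.

±10%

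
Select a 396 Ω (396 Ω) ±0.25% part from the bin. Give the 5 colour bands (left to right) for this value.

396 Ω = 396 × 10^0.
3 → orange
9 → white
6 → blue
Multiplier 10^0 → black.
±0.25% tolerance → blue.

orange, white, blue, black, blue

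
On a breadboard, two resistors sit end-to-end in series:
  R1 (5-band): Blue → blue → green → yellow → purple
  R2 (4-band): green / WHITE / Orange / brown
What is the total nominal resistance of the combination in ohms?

6709000 Ω

R1: blue, blue, green → 665; yellow ×10^4 → 6650000 Ω.
R2: green, white → 59; orange ×10^3 → 59000 Ω.
Series: 6650000 + 59000 = 6709000 Ω.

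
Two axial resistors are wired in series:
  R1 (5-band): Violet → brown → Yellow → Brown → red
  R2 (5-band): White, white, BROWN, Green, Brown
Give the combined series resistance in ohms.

99107140 Ω

R1: violet, brown, yellow → 714; brown ×10 → 7140 Ω.
R2: white, white, brown → 991; green ×10^5 → 99100000 Ω.
Series: 7140 + 99100000 = 99107140 Ω.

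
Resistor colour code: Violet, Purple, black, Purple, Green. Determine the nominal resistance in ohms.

7700000000 Ω

Violet → 7 (first significant figure)
Violet → 7 (second significant figure)
Black → 0 (third significant figure)
Violet → ×10^7 multiplier
770 × 10000000 = 7700000000 Ω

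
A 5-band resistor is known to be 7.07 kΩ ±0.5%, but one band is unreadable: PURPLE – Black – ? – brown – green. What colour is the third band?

violet

7070 Ω = 707 × 10^1.
The third band gives digit 7 of the significand, and 7 is violet.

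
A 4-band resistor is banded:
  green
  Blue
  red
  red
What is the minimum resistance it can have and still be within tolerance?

Green → 5 (first significant figure)
Blue → 6 (second significant figure)
Red → ×10^2 multiplier
Red → ±2% tolerance
56 × 100 = 5600 Ω
Minimum = 5600 × (1 − 2/100) = 5488 Ω.

5488 Ω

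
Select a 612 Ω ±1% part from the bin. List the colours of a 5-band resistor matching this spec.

blue, brown, red, black, brown

612 Ω = 612 × 10^0.
6 → blue
1 → brown
2 → red
Multiplier 10^0 → black.
±1% tolerance → brown.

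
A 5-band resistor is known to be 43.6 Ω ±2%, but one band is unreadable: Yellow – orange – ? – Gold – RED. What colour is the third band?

43.6 Ω = 436 × 10^-1.
The third band gives digit 6 of the significand, and 6 is blue.

blue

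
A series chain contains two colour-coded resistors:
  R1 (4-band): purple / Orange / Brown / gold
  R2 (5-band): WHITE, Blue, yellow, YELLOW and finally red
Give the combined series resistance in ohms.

9640730 Ω

R1: violet, orange → 73; brown ×10 → 730 Ω.
R2: white, blue, yellow → 964; yellow ×10^4 → 9640000 Ω.
Series: 730 + 9640000 = 9640730 Ω.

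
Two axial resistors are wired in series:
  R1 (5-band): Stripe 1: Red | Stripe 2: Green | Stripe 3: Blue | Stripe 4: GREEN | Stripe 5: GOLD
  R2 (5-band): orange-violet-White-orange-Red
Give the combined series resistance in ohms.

25979000 Ω

R1: red, green, blue → 256; green ×10^5 → 25600000 Ω.
R2: orange, violet, white → 379; orange ×10^3 → 379000 Ω.
Series: 25600000 + 379000 = 25979000 Ω.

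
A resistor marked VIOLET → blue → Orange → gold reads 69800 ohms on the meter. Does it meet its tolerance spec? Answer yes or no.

Violet → 7 (first significant figure)
Blue → 6 (second significant figure)
Orange → ×10^3 multiplier
Gold → ±5% tolerance
76 × 1000 = 76000 Ω
Allowed range: 72200 Ω to 79800 Ω.
69800 ohms lies outside that range.

no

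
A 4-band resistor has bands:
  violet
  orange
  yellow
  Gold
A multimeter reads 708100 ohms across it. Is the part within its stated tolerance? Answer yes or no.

yes

Violet → 7 (first significant figure)
Orange → 3 (second significant figure)
Yellow → ×10^4 multiplier
Gold → ±5% tolerance
73 × 10000 = 730000 Ω
Allowed range: 693500 Ω to 766500 Ω.
708100 ohms lies inside that range.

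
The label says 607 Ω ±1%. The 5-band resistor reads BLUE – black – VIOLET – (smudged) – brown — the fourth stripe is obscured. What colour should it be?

black

607 Ω = 607 × 10^0.
The fourth band is the multiplier, 10^0, which is black.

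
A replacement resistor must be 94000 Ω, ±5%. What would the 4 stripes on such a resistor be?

white, yellow, orange, gold

94000 Ω = 94 × 10^3.
9 → white
4 → yellow
Multiplier 10^3 → orange.
±5% tolerance → gold.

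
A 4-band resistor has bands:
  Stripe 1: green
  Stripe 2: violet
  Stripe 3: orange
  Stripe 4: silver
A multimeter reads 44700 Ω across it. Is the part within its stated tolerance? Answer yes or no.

Green → 5 (first significant figure)
Violet → 7 (second significant figure)
Orange → ×10^3 multiplier
Silver → ±10% tolerance
57 × 1000 = 57000 Ω
Allowed range: 51300 Ω to 62700 Ω.
44700 Ω lies outside that range.

no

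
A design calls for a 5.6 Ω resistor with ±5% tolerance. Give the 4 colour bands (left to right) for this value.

green, blue, gold, gold

5.6 Ω = 56 × 10^-1.
5 → green
6 → blue
Multiplier 10^-1 → gold.
±5% tolerance → gold.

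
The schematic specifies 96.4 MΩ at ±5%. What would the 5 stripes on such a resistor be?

white, blue, yellow, green, gold

96400000 Ω = 964 × 10^5.
9 → white
6 → blue
4 → yellow
Multiplier 10^5 → green.
±5% tolerance → gold.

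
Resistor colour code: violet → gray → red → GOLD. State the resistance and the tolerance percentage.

7800 Ω ±5%

Violet → 7 (first significant figure)
Grey → 8 (second significant figure)
Red → ×10^2 multiplier
Gold → ±5% tolerance
78 × 100 = 7800 Ω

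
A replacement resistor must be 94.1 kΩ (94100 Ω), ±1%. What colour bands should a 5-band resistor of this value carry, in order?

white, yellow, brown, red, brown

94100 Ω = 941 × 10^2.
9 → white
4 → yellow
1 → brown
Multiplier 10^2 → red.
±1% tolerance → brown.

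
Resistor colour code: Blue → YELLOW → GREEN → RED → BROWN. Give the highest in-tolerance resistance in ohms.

Blue → 6 (first significant figure)
Yellow → 4 (second significant figure)
Green → 5 (third significant figure)
Red → ×10^2 multiplier
Brown → ±1% tolerance
645 × 100 = 64500 Ω
Highest = 64500 × (1 + 1/100) = 65145 Ω.

65145 Ω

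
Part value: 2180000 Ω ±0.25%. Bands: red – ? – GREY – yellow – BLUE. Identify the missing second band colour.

brown

2180000 Ω = 218 × 10^4.
The second band gives digit 1 of the significand, and 1 is brown.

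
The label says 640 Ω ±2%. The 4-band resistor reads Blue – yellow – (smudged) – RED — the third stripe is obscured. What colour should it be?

brown

640 Ω = 64 × 10^1.
The third band is the multiplier, 10^1, which is brown.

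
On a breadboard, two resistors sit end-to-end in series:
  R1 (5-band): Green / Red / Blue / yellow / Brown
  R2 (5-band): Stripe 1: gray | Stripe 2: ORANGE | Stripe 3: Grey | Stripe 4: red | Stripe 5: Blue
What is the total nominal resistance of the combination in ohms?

R1: green, red, blue → 526; yellow ×10^4 → 5260000 Ω.
R2: grey, orange, grey → 838; red ×10^2 → 83800 Ω.
Series: 5260000 + 83800 = 5343800 Ω.

5343800 Ω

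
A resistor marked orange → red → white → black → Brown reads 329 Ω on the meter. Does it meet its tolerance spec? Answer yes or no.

yes

Orange → 3 (first significant figure)
Red → 2 (second significant figure)
White → 9 (third significant figure)
Black → ×1 multiplier
Brown → ±1% tolerance
329 × 1 = 329 Ω
Allowed range: 325.71 Ω to 332.29 Ω.
329 Ω lies inside that range.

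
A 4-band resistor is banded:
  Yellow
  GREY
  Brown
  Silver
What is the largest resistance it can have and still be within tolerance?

Yellow → 4 (first significant figure)
Grey → 8 (second significant figure)
Brown → ×10 multiplier
Silver → ±10% tolerance
48 × 10 = 480 Ω
Largest = 480 × (1 + 10/100) = 528 Ω.

528 Ω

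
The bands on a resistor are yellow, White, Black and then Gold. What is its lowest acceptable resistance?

46.55 Ω

Yellow → 4 (first significant figure)
White → 9 (second significant figure)
Black → ×1 multiplier
Gold → ±5% tolerance
49 × 1 = 49 Ω
Lowest = 49 × (1 − 5/100) = 46.55 Ω.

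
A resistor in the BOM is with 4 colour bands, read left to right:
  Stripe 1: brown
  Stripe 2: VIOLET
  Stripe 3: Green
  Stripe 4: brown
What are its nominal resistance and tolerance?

1700000 Ω ±1%

Brown → 1 (first significant figure)
Violet → 7 (second significant figure)
Green → ×10^5 multiplier
Brown → ±1% tolerance
17 × 100000 = 1700000 Ω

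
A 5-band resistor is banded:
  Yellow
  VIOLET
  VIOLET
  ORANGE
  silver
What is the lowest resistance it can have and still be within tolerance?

429300 Ω

Yellow → 4 (first significant figure)
Violet → 7 (second significant figure)
Violet → 7 (third significant figure)
Orange → ×10^3 multiplier
Silver → ±10% tolerance
477 × 1000 = 477000 Ω
Lowest = 477000 × (1 − 10/100) = 429300 Ω.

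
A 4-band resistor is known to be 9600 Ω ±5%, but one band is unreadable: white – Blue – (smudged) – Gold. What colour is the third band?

red

9600 Ω = 96 × 10^2.
The third band is the multiplier, 10^2, which is red.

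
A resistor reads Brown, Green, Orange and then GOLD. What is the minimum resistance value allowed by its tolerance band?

14250 Ω

Brown → 1 (first significant figure)
Green → 5 (second significant figure)
Orange → ×10^3 multiplier
Gold → ±5% tolerance
15 × 1000 = 15000 Ω
Minimum = 15000 × (1 − 5/100) = 14250 Ω.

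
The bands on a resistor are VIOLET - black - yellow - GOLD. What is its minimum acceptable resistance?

Violet → 7 (first significant figure)
Black → 0 (second significant figure)
Yellow → ×10^4 multiplier
Gold → ±5% tolerance
70 × 10000 = 700000 Ω
Minimum = 700000 × (1 − 5/100) = 665000 Ω.

665000 Ω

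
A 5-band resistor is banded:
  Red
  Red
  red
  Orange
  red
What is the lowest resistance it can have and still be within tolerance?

Red → 2 (first significant figure)
Red → 2 (second significant figure)
Red → 2 (third significant figure)
Orange → ×10^3 multiplier
Red → ±2% tolerance
222 × 1000 = 222000 Ω
Lowest = 222000 × (1 − 2/100) = 217560 Ω.

217560 Ω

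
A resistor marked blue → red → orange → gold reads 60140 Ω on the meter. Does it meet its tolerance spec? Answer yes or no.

yes

Blue → 6 (first significant figure)
Red → 2 (second significant figure)
Orange → ×10^3 multiplier
Gold → ±5% tolerance
62 × 1000 = 62000 Ω
Allowed range: 58900 Ω to 65100 Ω.
60140 Ω lies inside that range.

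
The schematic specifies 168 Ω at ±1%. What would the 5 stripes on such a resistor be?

brown, blue, grey, black, brown

168 Ω = 168 × 10^0.
1 → brown
6 → blue
8 → grey
Multiplier 10^0 → black.
±1% tolerance → brown.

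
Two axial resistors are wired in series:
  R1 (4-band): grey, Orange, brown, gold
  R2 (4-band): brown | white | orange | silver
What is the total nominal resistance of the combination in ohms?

19830 Ω

R1: grey, orange → 83; brown ×10 → 830 Ω.
R2: brown, white → 19; orange ×10^3 → 19000 Ω.
Series: 830 + 19000 = 19830 Ω.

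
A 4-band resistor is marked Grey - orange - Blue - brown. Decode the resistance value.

83000000 Ω

Grey → 8 (first significant figure)
Orange → 3 (second significant figure)
Blue → ×10^6 multiplier
83 × 1000000 = 83000000 Ω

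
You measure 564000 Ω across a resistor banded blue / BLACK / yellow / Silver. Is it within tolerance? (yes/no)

yes

Blue → 6 (first significant figure)
Black → 0 (second significant figure)
Yellow → ×10^4 multiplier
Silver → ±10% tolerance
60 × 10000 = 600000 Ω
Allowed range: 540000 Ω to 660000 Ω.
564000 Ω lies inside that range.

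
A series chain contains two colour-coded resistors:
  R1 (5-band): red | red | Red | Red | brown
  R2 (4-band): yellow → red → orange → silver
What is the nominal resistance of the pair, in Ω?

R1: red, red, red → 222; red ×10^2 → 22200 Ω.
R2: yellow, red → 42; orange ×10^3 → 42000 Ω.
Series: 22200 + 42000 = 64200 Ω.

64200 Ω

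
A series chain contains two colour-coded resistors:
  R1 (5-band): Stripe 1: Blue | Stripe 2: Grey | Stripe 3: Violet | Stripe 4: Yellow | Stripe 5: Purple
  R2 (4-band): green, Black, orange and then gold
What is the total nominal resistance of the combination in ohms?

R1: blue, grey, violet → 687; yellow ×10^4 → 6870000 Ω.
R2: green, black → 50; orange ×10^3 → 50000 Ω.
Series: 6870000 + 50000 = 6920000 Ω.

6920000 Ω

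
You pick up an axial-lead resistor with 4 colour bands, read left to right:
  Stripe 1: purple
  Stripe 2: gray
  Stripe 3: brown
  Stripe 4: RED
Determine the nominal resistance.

Violet → 7 (first significant figure)
Grey → 8 (second significant figure)
Brown → ×10 multiplier
78 × 10 = 780 Ω

780 Ω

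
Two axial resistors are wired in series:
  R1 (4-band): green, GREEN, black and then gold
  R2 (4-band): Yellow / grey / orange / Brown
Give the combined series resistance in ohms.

R1: green, green → 55; black ×1 → 55 Ω.
R2: yellow, grey → 48; orange ×10^3 → 48000 Ω.
Series: 55 + 48000 = 48055 Ω.

48055 Ω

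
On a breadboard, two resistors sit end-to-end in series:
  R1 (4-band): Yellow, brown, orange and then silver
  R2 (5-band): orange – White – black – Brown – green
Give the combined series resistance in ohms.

44900 Ω

R1: yellow, brown → 41; orange ×10^3 → 41000 Ω.
R2: orange, white, black → 390; brown ×10 → 3900 Ω.
Series: 41000 + 3900 = 44900 Ω.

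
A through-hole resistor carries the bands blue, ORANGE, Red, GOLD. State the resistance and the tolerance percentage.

Blue → 6 (first significant figure)
Orange → 3 (second significant figure)
Red → ×10^2 multiplier
Gold → ±5% tolerance
63 × 100 = 6300 Ω

6300 Ω ±5%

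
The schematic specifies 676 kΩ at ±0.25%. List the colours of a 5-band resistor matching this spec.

676000 Ω = 676 × 10^3.
6 → blue
7 → violet
6 → blue
Multiplier 10^3 → orange.
±0.25% tolerance → blue.

blue, violet, blue, orange, blue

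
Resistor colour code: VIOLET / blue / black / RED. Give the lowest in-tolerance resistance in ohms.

Violet → 7 (first significant figure)
Blue → 6 (second significant figure)
Black → ×1 multiplier
Red → ±2% tolerance
76 × 1 = 76 Ω
Lowest = 76 × (1 − 2/100) = 74.48 Ω.

74.48 Ω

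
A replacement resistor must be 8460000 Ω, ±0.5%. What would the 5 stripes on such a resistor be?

8460000 Ω = 846 × 10^4.
8 → grey
4 → yellow
6 → blue
Multiplier 10^4 → yellow.
±0.5% tolerance → green.

grey, yellow, blue, yellow, green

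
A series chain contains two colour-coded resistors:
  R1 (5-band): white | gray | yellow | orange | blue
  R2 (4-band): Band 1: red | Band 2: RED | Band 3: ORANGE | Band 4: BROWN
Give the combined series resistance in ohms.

1006000 Ω

R1: white, grey, yellow → 984; orange ×10^3 → 984000 Ω.
R2: red, red → 22; orange ×10^3 → 22000 Ω.
Series: 984000 + 22000 = 1006000 Ω.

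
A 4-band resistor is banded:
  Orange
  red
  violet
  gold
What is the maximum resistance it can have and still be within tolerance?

Orange → 3 (first significant figure)
Red → 2 (second significant figure)
Violet → ×10^7 multiplier
Gold → ±5% tolerance
32 × 10000000 = 320000000 Ω
Maximum = 320000000 × (1 + 5/100) = 336000000 Ω.

336000000 Ω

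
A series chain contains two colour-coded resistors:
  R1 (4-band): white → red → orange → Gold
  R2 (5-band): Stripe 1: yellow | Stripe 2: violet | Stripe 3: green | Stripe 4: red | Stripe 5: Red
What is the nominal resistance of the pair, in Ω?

139500 Ω

R1: white, red → 92; orange ×10^3 → 92000 Ω.
R2: yellow, violet, green → 475; red ×10^2 → 47500 Ω.
Series: 92000 + 47500 = 139500 Ω.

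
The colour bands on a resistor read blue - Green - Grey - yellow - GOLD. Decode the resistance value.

6580000 Ω

Blue → 6 (first significant figure)
Green → 5 (second significant figure)
Grey → 8 (third significant figure)
Yellow → ×10^4 multiplier
658 × 10000 = 6580000 Ω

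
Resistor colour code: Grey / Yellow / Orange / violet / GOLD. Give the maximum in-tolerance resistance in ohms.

Grey → 8 (first significant figure)
Yellow → 4 (second significant figure)
Orange → 3 (third significant figure)
Violet → ×10^7 multiplier
Gold → ±5% tolerance
843 × 10000000 = 8430000000 Ω
Maximum = 8430000000 × (1 + 5/100) = 8851500000 Ω.

8851500000 Ω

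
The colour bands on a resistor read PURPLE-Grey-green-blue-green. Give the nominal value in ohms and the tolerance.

Violet → 7 (first significant figure)
Grey → 8 (second significant figure)
Green → 5 (third significant figure)
Blue → ×10^6 multiplier
Green → ±0.5% tolerance
785 × 1000000 = 785000000 Ω

785000000 Ω ±0.5%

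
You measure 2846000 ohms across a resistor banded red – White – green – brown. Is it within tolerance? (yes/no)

no

Red → 2 (first significant figure)
White → 9 (second significant figure)
Green → ×10^5 multiplier
Brown → ±1% tolerance
29 × 100000 = 2900000 Ω
Allowed range: 2871000 Ω to 2929000 Ω.
2846000 ohms lies outside that range.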